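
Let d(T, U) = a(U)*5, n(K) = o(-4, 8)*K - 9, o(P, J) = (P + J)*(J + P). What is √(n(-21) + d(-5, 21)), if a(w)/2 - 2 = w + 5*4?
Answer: √85 ≈ 9.2195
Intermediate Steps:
a(w) = 44 + 2*w (a(w) = 4 + 2*(w + 5*4) = 4 + 2*(w + 20) = 4 + 2*(20 + w) = 4 + (40 + 2*w) = 44 + 2*w)
o(P, J) = (J + P)² (o(P, J) = (J + P)*(J + P) = (J + P)²)
n(K) = -9 + 16*K (n(K) = (8 - 4)²*K - 9 = 4²*K - 9 = 16*K - 9 = -9 + 16*K)
d(T, U) = 220 + 10*U (d(T, U) = (44 + 2*U)*5 = 220 + 10*U)
√(n(-21) + d(-5, 21)) = √((-9 + 16*(-21)) + (220 + 10*21)) = √((-9 - 336) + (220 + 210)) = √(-345 + 430) = √85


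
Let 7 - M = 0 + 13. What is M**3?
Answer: -216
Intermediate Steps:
M = -6 (M = 7 - (0 + 13) = 7 - 1*13 = 7 - 13 = -6)
M**3 = (-6)**3 = -216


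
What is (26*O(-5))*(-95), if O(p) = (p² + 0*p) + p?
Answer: -49400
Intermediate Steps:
O(p) = p + p² (O(p) = (p² + 0) + p = p² + p = p + p²)
(26*O(-5))*(-95) = (26*(-5*(1 - 5)))*(-95) = (26*(-5*(-4)))*(-95) = (26*20)*(-95) = 520*(-95) = -49400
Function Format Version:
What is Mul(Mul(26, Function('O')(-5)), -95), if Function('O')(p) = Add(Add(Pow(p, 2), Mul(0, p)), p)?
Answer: -49400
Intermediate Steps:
Function('O')(p) = Add(p, Pow(p, 2)) (Function('O')(p) = Add(Add(Pow(p, 2), 0), p) = Add(Pow(p, 2), p) = Add(p, Pow(p, 2)))
Mul(Mul(26, Function('O')(-5)), -95) = Mul(Mul(26, Mul(-5, Add(1, -5))), -95) = Mul(Mul(26, Mul(-5, -4)), -95) = Mul(Mul(26, 20), -95) = Mul(520, -95) = -49400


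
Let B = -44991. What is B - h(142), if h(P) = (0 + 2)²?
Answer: -44995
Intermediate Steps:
h(P) = 4 (h(P) = 2² = 4)
B - h(142) = -44991 - 1*4 = -44991 - 4 = -44995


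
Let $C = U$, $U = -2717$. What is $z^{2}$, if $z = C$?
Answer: $7382089$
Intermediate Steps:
$C = -2717$
$z = -2717$
$z^{2} = \left(-2717\right)^{2} = 7382089$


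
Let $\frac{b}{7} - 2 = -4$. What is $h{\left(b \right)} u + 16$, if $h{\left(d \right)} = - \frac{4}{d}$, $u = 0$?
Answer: $16$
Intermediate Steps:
$b = -14$ ($b = 14 + 7 \left(-4\right) = 14 - 28 = -14$)
$h{\left(b \right)} u + 16 = - \frac{4}{-14} \cdot 0 + 16 = \left(-4\right) \left(- \frac{1}{14}\right) 0 + 16 = \frac{2}{7} \cdot 0 + 16 = 0 + 16 = 16$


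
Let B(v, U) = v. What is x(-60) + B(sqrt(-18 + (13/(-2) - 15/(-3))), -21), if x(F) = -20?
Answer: -20 + I*sqrt(78)/2 ≈ -20.0 + 4.4159*I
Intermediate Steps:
x(-60) + B(sqrt(-18 + (13/(-2) - 15/(-3))), -21) = -20 + sqrt(-18 + (13/(-2) - 15/(-3))) = -20 + sqrt(-18 + (13*(-1/2) - 15*(-1/3))) = -20 + sqrt(-18 + (-13/2 + 5)) = -20 + sqrt(-18 - 3/2) = -20 + sqrt(-39/2) = -20 + I*sqrt(78)/2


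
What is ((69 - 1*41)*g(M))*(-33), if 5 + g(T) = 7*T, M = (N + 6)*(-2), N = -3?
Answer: 43428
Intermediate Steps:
M = -6 (M = (-3 + 6)*(-2) = 3*(-2) = -6)
g(T) = -5 + 7*T
((69 - 1*41)*g(M))*(-33) = ((69 - 1*41)*(-5 + 7*(-6)))*(-33) = ((69 - 41)*(-5 - 42))*(-33) = (28*(-47))*(-33) = -1316*(-33) = 43428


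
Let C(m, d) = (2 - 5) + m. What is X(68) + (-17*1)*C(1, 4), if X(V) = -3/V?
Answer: 2309/68 ≈ 33.956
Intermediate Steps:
C(m, d) = -3 + m
X(68) + (-17*1)*C(1, 4) = -3/68 + (-17*1)*(-3 + 1) = -3*1/68 - 17*(-2) = -3/68 + 34 = 2309/68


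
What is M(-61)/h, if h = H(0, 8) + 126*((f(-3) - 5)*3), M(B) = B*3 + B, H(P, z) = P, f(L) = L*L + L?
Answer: -122/189 ≈ -0.64550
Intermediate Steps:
f(L) = L + L**2 (f(L) = L**2 + L = L + L**2)
M(B) = 4*B (M(B) = 3*B + B = 4*B)
h = 378 (h = 0 + 126*((-3*(1 - 3) - 5)*3) = 0 + 126*((-3*(-2) - 5)*3) = 0 + 126*((6 - 5)*3) = 0 + 126*(1*3) = 0 + 126*3 = 0 + 378 = 378)
M(-61)/h = (4*(-61))/378 = -244*1/378 = -122/189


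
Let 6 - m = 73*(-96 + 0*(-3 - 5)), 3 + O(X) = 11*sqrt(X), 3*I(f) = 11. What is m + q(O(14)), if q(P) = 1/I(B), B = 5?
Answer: 77157/11 ≈ 7014.3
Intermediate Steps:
I(f) = 11/3 (I(f) = (1/3)*11 = 11/3)
O(X) = -3 + 11*sqrt(X)
q(P) = 3/11 (q(P) = 1/(11/3) = 3/11)
m = 7014 (m = 6 - 73*(-96 + 0*(-3 - 5)) = 6 - 73*(-96 + 0*(-8)) = 6 - 73*(-96 + 0) = 6 - 73*(-96) = 6 - 1*(-7008) = 6 + 7008 = 7014)
m + q(O(14)) = 7014 + 3/11 = 77157/11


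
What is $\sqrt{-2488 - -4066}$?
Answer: $\sqrt{1578} \approx 39.724$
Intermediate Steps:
$\sqrt{-2488 - -4066} = \sqrt{-2488 + \left(-19540 + 23606\right)} = \sqrt{-2488 + 4066} = \sqrt{1578}$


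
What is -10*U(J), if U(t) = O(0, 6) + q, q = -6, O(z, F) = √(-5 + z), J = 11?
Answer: 60 - 10*I*√5 ≈ 60.0 - 22.361*I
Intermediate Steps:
U(t) = -6 + I*√5 (U(t) = √(-5 + 0) - 6 = √(-5) - 6 = I*√5 - 6 = -6 + I*√5)
-10*U(J) = -10*(-6 + I*√5) = 60 - 10*I*√5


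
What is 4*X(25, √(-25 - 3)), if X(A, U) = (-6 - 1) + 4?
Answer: -12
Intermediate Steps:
X(A, U) = -3 (X(A, U) = -7 + 4 = -3)
4*X(25, √(-25 - 3)) = 4*(-3) = -12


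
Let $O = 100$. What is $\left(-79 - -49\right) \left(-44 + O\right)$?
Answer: $-1680$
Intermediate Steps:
$\left(-79 - -49\right) \left(-44 + O\right) = \left(-79 - -49\right) \left(-44 + 100\right) = \left(-79 + 49\right) 56 = \left(-30\right) 56 = -1680$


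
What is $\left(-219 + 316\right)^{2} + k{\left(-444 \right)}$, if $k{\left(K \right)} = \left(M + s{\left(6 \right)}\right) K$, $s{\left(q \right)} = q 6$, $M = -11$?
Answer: $-1691$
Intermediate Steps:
$s{\left(q \right)} = 6 q$
$k{\left(K \right)} = 25 K$ ($k{\left(K \right)} = \left(-11 + 6 \cdot 6\right) K = \left(-11 + 36\right) K = 25 K$)
$\left(-219 + 316\right)^{2} + k{\left(-444 \right)} = \left(-219 + 316\right)^{2} + 25 \left(-444\right) = 97^{2} - 11100 = 9409 - 11100 = -1691$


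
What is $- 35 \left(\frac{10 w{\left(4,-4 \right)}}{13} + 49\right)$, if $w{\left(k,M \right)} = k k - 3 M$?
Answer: $- \frac{32095}{13} \approx -2468.8$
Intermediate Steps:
$w{\left(k,M \right)} = k^{2} - 3 M$
$- 35 \left(\frac{10 w{\left(4,-4 \right)}}{13} + 49\right) = - 35 \left(\frac{10 \left(4^{2} - -12\right)}{13} + 49\right) = - 35 \left(10 \left(16 + 12\right) \frac{1}{13} + 49\right) = - 35 \left(10 \cdot 28 \cdot \frac{1}{13} + 49\right) = - 35 \left(280 \cdot \frac{1}{13} + 49\right) = - 35 \left(\frac{280}{13} + 49\right) = \left(-35\right) \frac{917}{13} = - \frac{32095}{13}$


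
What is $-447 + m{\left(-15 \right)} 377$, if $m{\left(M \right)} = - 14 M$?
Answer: $78723$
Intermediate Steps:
$-447 + m{\left(-15 \right)} 377 = -447 + \left(-14\right) \left(-15\right) 377 = -447 + 210 \cdot 377 = -447 + 79170 = 78723$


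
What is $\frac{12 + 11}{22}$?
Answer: $\frac{23}{22} \approx 1.0455$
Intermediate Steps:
$\frac{12 + 11}{22} = 23 \cdot \frac{1}{22} = \frac{23}{22}$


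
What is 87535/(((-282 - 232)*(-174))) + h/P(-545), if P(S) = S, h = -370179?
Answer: 33155035619/48742620 ≈ 680.21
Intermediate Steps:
87535/(((-282 - 232)*(-174))) + h/P(-545) = 87535/(((-282 - 232)*(-174))) - 370179/(-545) = 87535/((-514*(-174))) - 370179*(-1/545) = 87535/89436 + 370179/545 = 33155035619/48742620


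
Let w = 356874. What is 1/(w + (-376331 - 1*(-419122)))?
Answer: 1/399665 ≈ 2.5021e-6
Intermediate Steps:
1/(w + (-376331 - 1*(-419122))) = 1/(356874 + (-376331 - 1*(-419122))) = 1/(356874 + (-376331 + 419122)) = 1/(356874 + 42791) = 1/399665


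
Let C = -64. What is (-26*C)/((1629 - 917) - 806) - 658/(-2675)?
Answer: -2194674/125725 ≈ -17.456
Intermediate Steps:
(-26*C)/((1629 - 917) - 806) - 658/(-2675) = (-26*(-64))/((1629 - 917) - 806) - 658/(-2675) = 1664/(712 - 806) - 658*(-1/2675) = 1664/(-94) + 658/2675 = 1664*(-1/94) + 658/2675 = -832/47 + 658/2675 = -2194674/125725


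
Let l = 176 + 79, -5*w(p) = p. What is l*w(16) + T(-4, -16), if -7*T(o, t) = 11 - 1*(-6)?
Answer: -5729/7 ≈ -818.43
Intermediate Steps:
T(o, t) = -17/7 (T(o, t) = -(11 - 1*(-6))/7 = -(11 + 6)/7 = -⅐*17 = -17/7)
w(p) = -p/5
l = 255
l*w(16) + T(-4, -16) = 255*(-⅕*16) - 17/7 = 255*(-16/5) - 17/7 = -816 - 17/7 = -5729/7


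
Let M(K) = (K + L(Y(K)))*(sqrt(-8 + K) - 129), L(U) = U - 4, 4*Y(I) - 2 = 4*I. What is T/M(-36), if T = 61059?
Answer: 15753222/2519435 + 244236*I*sqrt(11)/2519435 ≈ 6.2527 + 0.32152*I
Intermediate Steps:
Y(I) = 1/2 + I (Y(I) = 1/2 + (4*I)/4 = 1/2 + I)
L(U) = -4 + U
M(K) = (-129 + sqrt(-8 + K))*(-7/2 + 2*K) (M(K) = (K + (-4 + (1/2 + K)))*(sqrt(-8 + K) - 129) = (K + (-7/2 + K))*(-129 + sqrt(-8 + K)) = (-7/2 + 2*K)*(-129 + sqrt(-8 + K)) = (-129 + sqrt(-8 + K))*(-7/2 + 2*K))
T/M(-36) = 61059/(903/2 - 258*(-36) - 7*sqrt(-8 - 36)/2 + 2*(-36)*sqrt(-8 - 36)) = 61059/(903/2 + 9288 - 7*I*sqrt(11) + 2*(-36)*sqrt(-44)) = 61059/(903/2 + 9288 - 7*I*sqrt(11) + 2*(-36)*(2*I*sqrt(11))) = 61059/(903/2 + 9288 - 7*I*sqrt(11) - 144*I*sqrt(11)) = 61059/(19479/2 - 151*I*sqrt(11))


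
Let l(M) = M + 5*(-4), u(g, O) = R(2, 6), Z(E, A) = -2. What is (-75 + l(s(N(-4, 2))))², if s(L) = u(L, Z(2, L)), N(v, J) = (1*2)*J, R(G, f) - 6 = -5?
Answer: 8836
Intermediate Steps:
R(G, f) = 1 (R(G, f) = 6 - 5 = 1)
u(g, O) = 1
N(v, J) = 2*J
s(L) = 1
l(M) = -20 + M (l(M) = M - 20 = -20 + M)
(-75 + l(s(N(-4, 2))))² = (-75 + (-20 + 1))² = (-75 - 19)² = (-94)² = 8836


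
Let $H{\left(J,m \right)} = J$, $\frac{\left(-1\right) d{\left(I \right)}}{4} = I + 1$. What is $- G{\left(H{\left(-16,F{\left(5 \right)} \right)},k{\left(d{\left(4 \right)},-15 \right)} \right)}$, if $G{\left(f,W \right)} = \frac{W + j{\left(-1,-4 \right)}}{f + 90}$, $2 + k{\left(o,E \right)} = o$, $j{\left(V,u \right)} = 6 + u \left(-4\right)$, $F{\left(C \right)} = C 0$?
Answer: $0$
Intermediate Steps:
$F{\left(C \right)} = 0$
$j{\left(V,u \right)} = 6 - 4 u$
$d{\left(I \right)} = -4 - 4 I$ ($d{\left(I \right)} = - 4 \left(I + 1\right) = - 4 \left(1 + I\right) = -4 - 4 I$)
$k{\left(o,E \right)} = -2 + o$
$G{\left(f,W \right)} = \frac{22 + W}{90 + f}$ ($G{\left(f,W \right)} = \frac{W + \left(6 - -16\right)}{f + 90} = \frac{W + \left(6 + 16\right)}{90 + f} = \frac{W + 22}{90 + f} = \frac{22 + W}{90 + f}$)
$- G{\left(H{\left(-16,F{\left(5 \right)} \right)},k{\left(d{\left(4 \right)},-15 \right)} \right)} = - \frac{22 - 22}{90 - 16} = - \frac{22 - 22}{74} = - \frac{0}{74} = \left(-1\right) 0 = 0$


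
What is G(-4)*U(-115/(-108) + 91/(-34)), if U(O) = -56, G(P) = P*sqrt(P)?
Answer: 448*I ≈ 448.0*I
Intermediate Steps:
G(P) = P**(3/2)
G(-4)*U(-115/(-108) + 91/(-34)) = (-4)**(3/2)*(-56) = -8*I*(-56) = 448*I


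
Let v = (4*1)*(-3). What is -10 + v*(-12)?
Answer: 134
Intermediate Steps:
v = -12 (v = 4*(-3) = -12)
-10 + v*(-12) = -10 - 12*(-12) = -10 + 144 = 134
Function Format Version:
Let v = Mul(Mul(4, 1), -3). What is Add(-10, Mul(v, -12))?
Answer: 134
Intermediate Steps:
v = -12 (v = Mul(4, -3) = -12)
Add(-10, Mul(v, -12)) = Add(-10, Mul(-12, -12)) = Add(-10, 144) = 134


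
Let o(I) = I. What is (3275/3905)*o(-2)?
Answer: -1310/781 ≈ -1.6773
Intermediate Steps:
(3275/3905)*o(-2) = (3275/3905)*(-2) = (3275*(1/3905))*(-2) = (655/781)*(-2) = -1310/781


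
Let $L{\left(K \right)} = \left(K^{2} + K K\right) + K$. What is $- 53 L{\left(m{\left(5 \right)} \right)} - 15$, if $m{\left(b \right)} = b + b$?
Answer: $-11145$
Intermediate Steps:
$m{\left(b \right)} = 2 b$
$L{\left(K \right)} = K + 2 K^{2}$ ($L{\left(K \right)} = \left(K^{2} + K^{2}\right) + K = 2 K^{2} + K = K + 2 K^{2}$)
$- 53 L{\left(m{\left(5 \right)} \right)} - 15 = - 53 \cdot 2 \cdot 5 \left(1 + 2 \cdot 2 \cdot 5\right) - 15 = - 53 \cdot 10 \left(1 + 2 \cdot 10\right) - 15 = - 53 \cdot 10 \left(1 + 20\right) - 15 = - 53 \cdot 10 \cdot 21 - 15 = \left(-53\right) 210 - 15 = -11130 - 15 = -11145$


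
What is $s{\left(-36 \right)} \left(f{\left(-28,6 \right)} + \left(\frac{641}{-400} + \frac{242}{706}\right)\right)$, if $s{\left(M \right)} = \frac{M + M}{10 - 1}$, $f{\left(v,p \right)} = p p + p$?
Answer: $- \frac{5752527}{17650} \approx -325.92$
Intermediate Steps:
$f{\left(v,p \right)} = p + p^{2}$ ($f{\left(v,p \right)} = p^{2} + p = p + p^{2}$)
$s{\left(M \right)} = \frac{2 M}{9}$
$s{\left(-36 \right)} \left(f{\left(-28,6 \right)} + \left(\frac{641}{-400} + \frac{242}{706}\right)\right) = \frac{2}{9} \left(-36\right) \left(6 \left(1 + 6\right) + \left(\frac{641}{-400} + \frac{242}{706}\right)\right) = - 8 \left(6 \cdot 7 + \left(641 \left(- \frac{1}{400}\right) + 242 \cdot \frac{1}{706}\right)\right) = - 8 \left(42 + \left(- \frac{641}{400} + \frac{121}{353}\right)\right) = - 8 \left(42 - \frac{177873}{141200}\right) = \left(-8\right) \frac{5752527}{141200} = - \frac{5752527}{17650}$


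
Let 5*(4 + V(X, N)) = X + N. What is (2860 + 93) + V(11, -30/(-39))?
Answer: 191838/65 ≈ 2951.4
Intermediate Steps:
V(X, N) = -4 + N/5 + X/5 (V(X, N) = -4 + (X + N)/5 = -4 + (N + X)/5 = -4 + (N/5 + X/5) = -4 + N/5 + X/5)
(2860 + 93) + V(11, -30/(-39)) = (2860 + 93) + (-4 + (-30/(-39))/5 + (⅕)*11) = 2953 + (-4 + (-30*(-1/39))/5 + 11/5) = 2953 + (-4 + (⅕)*(10/13) + 11/5) = 2953 + (-4 + 2/13 + 11/5) = 2953 - 107/65 = 191838/65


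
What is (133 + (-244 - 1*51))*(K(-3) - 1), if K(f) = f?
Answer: 648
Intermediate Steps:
(133 + (-244 - 1*51))*(K(-3) - 1) = (133 + (-244 - 1*51))*(-3 - 1) = (133 + (-244 - 51))*(-4) = (133 - 295)*(-4) = -162*(-4) = 648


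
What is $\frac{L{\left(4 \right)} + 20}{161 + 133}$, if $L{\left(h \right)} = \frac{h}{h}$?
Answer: $\frac{1}{14} \approx 0.071429$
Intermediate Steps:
$L{\left(h \right)} = 1$
$\frac{L{\left(4 \right)} + 20}{161 + 133} = \frac{1 + 20}{161 + 133} = \frac{21}{294} = 21 \cdot \frac{1}{294} = \frac{1}{14}$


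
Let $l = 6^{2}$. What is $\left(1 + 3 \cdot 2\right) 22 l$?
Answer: $5544$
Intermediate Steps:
$l = 36$
$\left(1 + 3 \cdot 2\right) 22 l = \left(1 + 3 \cdot 2\right) 22 \cdot 36 = \left(1 + 6\right) 22 \cdot 36 = 7 \cdot 22 \cdot 36 = 154 \cdot 36 = 5544$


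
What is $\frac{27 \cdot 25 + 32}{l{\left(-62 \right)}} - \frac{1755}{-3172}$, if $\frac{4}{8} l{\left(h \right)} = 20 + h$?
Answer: $- \frac{1439}{183} \approx -7.8634$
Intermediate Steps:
$l{\left(h \right)} = 40 + 2 h$ ($l{\left(h \right)} = 2 \left(20 + h\right) = 40 + 2 h$)
$\frac{27 \cdot 25 + 32}{l{\left(-62 \right)}} - \frac{1755}{-3172} = \frac{27 \cdot 25 + 32}{40 + 2 \left(-62\right)} - \frac{1755}{-3172} = \frac{675 + 32}{40 - 124} - - \frac{135}{244} = \frac{707}{-84} + \frac{135}{244} = 707 \left(- \frac{1}{84}\right) + \frac{135}{244} = - \frac{101}{12} + \frac{135}{244} = - \frac{1439}{183}$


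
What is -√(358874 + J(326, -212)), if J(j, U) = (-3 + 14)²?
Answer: -√358995 ≈ -599.16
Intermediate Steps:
J(j, U) = 121 (J(j, U) = 11² = 121)
-√(358874 + J(326, -212)) = -√(358874 + 121) = -√358995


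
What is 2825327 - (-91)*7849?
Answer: 3539586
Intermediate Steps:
2825327 - (-91)*7849 = 2825327 - 1*(-714259) = 2825327 + 714259 = 3539586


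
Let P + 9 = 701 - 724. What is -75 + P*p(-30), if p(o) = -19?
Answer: 533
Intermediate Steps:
P = -32 (P = -9 + (701 - 724) = -9 - 23 = -32)
-75 + P*p(-30) = -75 - 32*(-19) = -75 + 608 = 533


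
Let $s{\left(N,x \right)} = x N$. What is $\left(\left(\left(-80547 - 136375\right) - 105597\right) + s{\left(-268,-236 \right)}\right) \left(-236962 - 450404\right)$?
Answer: $178214070186$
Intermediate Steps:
$s{\left(N,x \right)} = N x$
$\left(\left(\left(-80547 - 136375\right) - 105597\right) + s{\left(-268,-236 \right)}\right) \left(-236962 - 450404\right) = \left(\left(\left(-80547 - 136375\right) - 105597\right) - -63248\right) \left(-236962 - 450404\right) = \left(\left(-216922 - 105597\right) + 63248\right) \left(-687366\right) = \left(-322519 + 63248\right) \left(-687366\right) = \left(-259271\right) \left(-687366\right) = 178214070186$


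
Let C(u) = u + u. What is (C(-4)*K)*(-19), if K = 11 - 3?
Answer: 1216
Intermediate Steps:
C(u) = 2*u
K = 8
(C(-4)*K)*(-19) = ((2*(-4))*8)*(-19) = -8*8*(-19) = -64*(-19) = 1216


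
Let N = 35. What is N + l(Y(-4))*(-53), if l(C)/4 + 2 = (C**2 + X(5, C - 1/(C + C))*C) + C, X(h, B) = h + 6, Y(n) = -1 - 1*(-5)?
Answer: -13109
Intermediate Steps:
Y(n) = 4 (Y(n) = -1 + 5 = 4)
X(h, B) = 6 + h
l(C) = -8 + 4*C**2 + 48*C (l(C) = -8 + 4*((C**2 + (6 + 5)*C) + C) = -8 + 4*((C**2 + 11*C) + C) = -8 + 4*(C**2 + 12*C) = -8 + (4*C**2 + 48*C) = -8 + 4*C**2 + 48*C)
N + l(Y(-4))*(-53) = 35 + (-8 + 4*4**2 + 48*4)*(-53) = 35 + (-8 + 4*16 + 192)*(-53) = 35 + (-8 + 64 + 192)*(-53) = 35 + 248*(-53) = 35 - 13144 = -13109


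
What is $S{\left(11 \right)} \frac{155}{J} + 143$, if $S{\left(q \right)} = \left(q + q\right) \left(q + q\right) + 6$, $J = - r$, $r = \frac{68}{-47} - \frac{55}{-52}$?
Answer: $\frac{185757793}{951} \approx 1.9533 \cdot 10^{5}$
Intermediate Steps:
$r = - \frac{951}{2444}$ ($r = 68 \left(- \frac{1}{47}\right) - - \frac{55}{52} = - \frac{68}{47} + \frac{55}{52} = - \frac{951}{2444} \approx -0.38912$)
$J = \frac{951}{2444}$ ($J = \left(-1\right) \left(- \frac{951}{2444}\right) = \frac{951}{2444} \approx 0.38912$)
$S{\left(q \right)} = 6 + 4 q^{2}$ ($S{\left(q \right)} = 2 q 2 q + 6 = 4 q^{2} + 6 = 6 + 4 q^{2}$)
$S{\left(11 \right)} \frac{155}{J} + 143 = \left(6 + 4 \cdot 11^{2}\right) \frac{155}{\frac{951}{2444}} + 143 = \left(6 + 4 \cdot 121\right) 155 \cdot \frac{2444}{951} + 143 = \left(6 + 484\right) \frac{378820}{951} + 143 = 490 \cdot \frac{378820}{951} + 143 = \frac{185621800}{951} + 143 = \frac{185757793}{951}$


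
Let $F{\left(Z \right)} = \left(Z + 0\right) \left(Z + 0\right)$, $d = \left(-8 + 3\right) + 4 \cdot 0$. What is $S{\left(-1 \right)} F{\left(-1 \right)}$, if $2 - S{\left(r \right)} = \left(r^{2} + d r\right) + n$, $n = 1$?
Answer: $-5$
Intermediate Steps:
$d = -5$ ($d = -5 + 0 = -5$)
$F{\left(Z \right)} = Z^{2}$ ($F{\left(Z \right)} = Z Z = Z^{2}$)
$S{\left(r \right)} = 1 - r^{2} + 5 r$ ($S{\left(r \right)} = 2 - \left(\left(r^{2} - 5 r\right) + 1\right) = 2 - \left(1 + r^{2} - 5 r\right) = 1 - r^{2} + 5 r$)
$S{\left(-1 \right)} F{\left(-1 \right)} = \left(1 - \left(-1\right)^{2} + 5 \left(-1\right)\right) \left(-1\right)^{2} = \left(1 - 1 - 5\right) 1 = \left(-5\right) 1 = -5$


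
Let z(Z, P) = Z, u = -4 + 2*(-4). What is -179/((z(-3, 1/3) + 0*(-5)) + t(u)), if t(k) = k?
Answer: 179/15 ≈ 11.933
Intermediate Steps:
u = -12 (u = -4 - 8 = -12)
-179/((z(-3, 1/3) + 0*(-5)) + t(u)) = -179/((-3 + 0*(-5)) - 12) = -179/((-3 + 0) - 12) = -179/(-3 - 12) = -179/(-15) = -179*(-1/15) = 179/15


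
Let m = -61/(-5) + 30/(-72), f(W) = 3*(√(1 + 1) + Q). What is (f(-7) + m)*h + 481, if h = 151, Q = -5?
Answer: -283/60 + 453*√2 ≈ 635.92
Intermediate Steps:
f(W) = -15 + 3*√2 (f(W) = 3*(√(1 + 1) - 5) = 3*(√2 - 5) = 3*(-5 + √2) = -15 + 3*√2)
m = 707/60 (m = -61*(-⅕) + 30*(-1/72) = 61/5 - 5/12 = 707/60 ≈ 11.783)
(f(-7) + m)*h + 481 = ((-15 + 3*√2) + 707/60)*151 + 481 = (-193/60 + 3*√2)*151 + 481 = (-29143/60 + 453*√2) + 481 = -283/60 + 453*√2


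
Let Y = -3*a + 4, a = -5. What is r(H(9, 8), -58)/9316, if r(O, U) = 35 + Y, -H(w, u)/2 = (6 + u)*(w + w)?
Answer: 27/4658 ≈ 0.0057965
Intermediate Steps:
Y = 19 (Y = -3*(-5) + 4 = 15 + 4 = 19)
H(w, u) = -4*w*(6 + u) (H(w, u) = -2*(6 + u)*(w + w) = -2*(6 + u)*2*w = -4*w*(6 + u))
r(O, U) = 54 (r(O, U) = 35 + 19 = 54)
r(H(9, 8), -58)/9316 = 54/9316 = 54*(1/9316) = 27/4658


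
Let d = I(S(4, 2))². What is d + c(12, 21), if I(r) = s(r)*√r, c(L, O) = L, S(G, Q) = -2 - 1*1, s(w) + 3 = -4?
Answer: -135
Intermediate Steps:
s(w) = -7 (s(w) = -3 - 4 = -7)
S(G, Q) = -3 (S(G, Q) = -2 - 1 = -3)
I(r) = -7*√r
d = -147 (d = (-7*I*√3)² = -147)
d + c(12, 21) = -147 + 12 = -135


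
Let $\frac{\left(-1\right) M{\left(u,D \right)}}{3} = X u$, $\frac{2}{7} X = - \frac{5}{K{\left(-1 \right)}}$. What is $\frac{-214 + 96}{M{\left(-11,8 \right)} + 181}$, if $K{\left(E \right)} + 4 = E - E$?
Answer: $- \frac{944}{2603} \approx -0.36266$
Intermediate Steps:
$K{\left(E \right)} = -4$ ($K{\left(E \right)} = -4 + \left(E - E\right) = -4 + 0 = -4$)
$X = \frac{35}{8}$ ($X = \frac{7 \left(- \frac{5}{-4}\right)}{2} = \frac{7 \left(\left(-5\right) \left(- \frac{1}{4}\right)\right)}{2} = \frac{7}{2} \cdot \frac{5}{4} = \frac{35}{8} \approx 4.375$)
$M{\left(u,D \right)} = - \frac{105 u}{8}$ ($M{\left(u,D \right)} = - 3 \frac{35 u}{8} = - \frac{105 u}{8}$)
$\frac{-214 + 96}{M{\left(-11,8 \right)} + 181} = \frac{-214 + 96}{\left(- \frac{105}{8}\right) \left(-11\right) + 181} = - \frac{118}{\frac{1155}{8} + 181} = - \frac{118}{\frac{2603}{8}} = \left(-118\right) \frac{8}{2603} = - \frac{944}{2603}$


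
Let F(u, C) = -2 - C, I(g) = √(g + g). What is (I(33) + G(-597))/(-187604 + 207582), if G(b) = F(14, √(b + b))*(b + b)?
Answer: 1194/9989 + √66/19978 + 597*I*√1194/9989 ≈ 0.11994 + 2.0652*I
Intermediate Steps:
I(g) = √2*√g (I(g) = √(2*g) = √2*√g)
G(b) = 2*b*(-2 - √2*√b) (G(b) = (-2 - √(b + b))*(b + b) = (-2 - √(2*b))*(2*b) = (-2 - √2*√b)*(2*b) = 2*b*(-2 - √2*√b))
(I(33) + G(-597))/(-187604 + 207582) = (√2*√33 - 2*(-597)*(2 + √2*√(-597)))/(-187604 + 207582) = (√66 - 2*(-597)*(2 + √2*(I*√597)))/19978 = (√66 - 2*(-597)*(2 + I*√1194))*(1/19978) = (√66 + (2388 + 1194*I*√1194))*(1/19978) = (2388 + √66 + 1194*I*√1194)*(1/19978) = 1194/9989 + √66/19978 + 597*I*√1194/9989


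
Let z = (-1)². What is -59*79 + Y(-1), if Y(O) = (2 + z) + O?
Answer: -4659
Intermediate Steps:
z = 1
Y(O) = 3 + O (Y(O) = (2 + 1) + O = 3 + O)
-59*79 + Y(-1) = -59*79 + (3 - 1) = -4661 + 2 = -4659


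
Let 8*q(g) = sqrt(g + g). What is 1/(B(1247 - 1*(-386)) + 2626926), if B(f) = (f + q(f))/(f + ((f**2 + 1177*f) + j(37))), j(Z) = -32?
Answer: 1771274306582711360288/4653006529724222500973800639 - 18361324*sqrt(3266)/4653006529724222500973800639 ≈ 3.8067e-7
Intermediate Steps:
q(g) = sqrt(2)*sqrt(g)/8 (q(g) = sqrt(g + g)/8 = sqrt(2*g)/8 = (sqrt(2)*sqrt(g))/8 = sqrt(2)*sqrt(g)/8)
B(f) = (f + sqrt(2)*sqrt(f)/8)/(-32 + f**2 + 1178*f) (B(f) = (f + sqrt(2)*sqrt(f)/8)/(f + ((f**2 + 1177*f) - 32)) = (f + sqrt(2)*sqrt(f)/8)/(f + (-32 + f**2 + 1177*f)) = (f + sqrt(2)*sqrt(f)/8)/(-32 + f**2 + 1178*f))
1/(B(1247 - 1*(-386)) + 2626926) = 1/(((1247 - 1*(-386)) + sqrt(2)*sqrt(1247 - 1*(-386))/8)/(-32 + (1247 - 1*(-386))**2 + 1178*(1247 - 1*(-386))) + 2626926) = 1/(((1247 + 386) + sqrt(2)*sqrt(1247 + 386)/8)/(-32 + (1247 + 386)**2 + 1178*(1247 + 386)) + 2626926) = 1/((1633 + sqrt(2)*sqrt(1633)/8)/(-32 + 1633**2 + 1178*1633) + 2626926) = 1/((1633 + sqrt(3266)/8)/(-32 + 2666689 + 1923674) + 2626926) = 1/((1633 + sqrt(3266)/8)/4590331 + 2626926) = 1/((1633/4590331 + sqrt(3266)/36722648) + 2626926) = 1/(12058459854139/4590331 + sqrt(3266)/36722648)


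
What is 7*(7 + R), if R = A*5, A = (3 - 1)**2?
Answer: 189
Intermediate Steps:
A = 4 (A = 2**2 = 4)
R = 20 (R = 4*5 = 20)
7*(7 + R) = 7*(7 + 20) = 7*27 = 189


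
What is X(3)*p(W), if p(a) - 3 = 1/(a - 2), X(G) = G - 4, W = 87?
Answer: -256/85 ≈ -3.0118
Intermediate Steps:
X(G) = -4 + G
p(a) = 3 + 1/(-2 + a) (p(a) = 3 + 1/(a - 2) = 3 + 1/(-2 + a))
X(3)*p(W) = (-4 + 3)*((-5 + 3*87)/(-2 + 87)) = -(-5 + 261)/85 = -256/85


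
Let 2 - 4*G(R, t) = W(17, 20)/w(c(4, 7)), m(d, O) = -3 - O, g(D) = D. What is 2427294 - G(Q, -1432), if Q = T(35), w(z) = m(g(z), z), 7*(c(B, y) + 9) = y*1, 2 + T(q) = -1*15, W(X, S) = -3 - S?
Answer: 48545847/20 ≈ 2.4273e+6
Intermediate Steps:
T(q) = -17 (T(q) = -2 - 1*15 = -2 - 15 = -17)
c(B, y) = -9 + y/7 (c(B, y) = -9 + (y*1)/7 = -9 + y/7)
w(z) = -3 - z
Q = -17
G(R, t) = 33/20 (G(R, t) = ½ - (-3 - 1*20)/(4*(-3 - (-9 + (⅐)*7))) = ½ - (-3 - 20)/(4*(-3 - (-9 + 1))) = ½ - (-23)/(4*(-3 - 1*(-8))) = ½ - (-23)/(4*(-3 + 8)) = ½ - (-23)/(4*5) = ½ - ¼*(-23/5) = ½ + 23/20 = 33/20)
2427294 - G(Q, -1432) = 2427294 - 1*33/20 = 2427294 - 33/20 = 48545847/20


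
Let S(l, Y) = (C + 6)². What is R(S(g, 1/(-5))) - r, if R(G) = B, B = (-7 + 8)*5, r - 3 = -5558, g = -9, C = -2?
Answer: 5560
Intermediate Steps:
S(l, Y) = 16 (S(l, Y) = (-2 + 6)² = 4² = 16)
r = -5555 (r = 3 - 5558 = -5555)
B = 5 (B = 1*5 = 5)
R(G) = 5
R(S(g, 1/(-5))) - r = 5 - 1*(-5555) = 5 + 5555 = 5560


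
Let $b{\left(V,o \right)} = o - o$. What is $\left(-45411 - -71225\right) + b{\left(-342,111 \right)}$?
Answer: $25814$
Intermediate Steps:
$b{\left(V,o \right)} = 0$
$\left(-45411 - -71225\right) + b{\left(-342,111 \right)} = \left(-45411 - -71225\right) + 0 = \left(-45411 + 71225\right) + 0 = 25814 + 0 = 25814$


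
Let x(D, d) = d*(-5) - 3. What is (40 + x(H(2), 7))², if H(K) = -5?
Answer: 4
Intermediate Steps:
x(D, d) = -3 - 5*d (x(D, d) = -5*d - 3 = -3 - 5*d)
(40 + x(H(2), 7))² = (40 + (-3 - 5*7))² = (40 + (-3 - 35))² = (40 - 38)² = 2² = 4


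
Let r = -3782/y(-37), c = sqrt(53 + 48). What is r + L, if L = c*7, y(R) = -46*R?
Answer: -1891/851 + 7*sqrt(101) ≈ 68.127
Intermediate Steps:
c = sqrt(101) ≈ 10.050
L = 7*sqrt(101) (L = sqrt(101)*7 = 7*sqrt(101) ≈ 70.349)
r = -1891/851 (r = -3782/((-46*(-37))) = -3782/1702 = -3782*1/1702 = -1891/851 ≈ -2.2221)
r + L = -1891/851 + 7*sqrt(101)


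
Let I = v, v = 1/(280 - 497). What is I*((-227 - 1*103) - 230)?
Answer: 80/31 ≈ 2.5806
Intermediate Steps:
v = -1/217 (v = 1/(-217) = -1/217 ≈ -0.0046083)
I = -1/217 ≈ -0.0046083
I*((-227 - 1*103) - 230) = -((-227 - 1*103) - 230)/217 = -((-227 - 103) - 230)/217 = -(-330 - 230)/217 = -1/217*(-560) = 80/31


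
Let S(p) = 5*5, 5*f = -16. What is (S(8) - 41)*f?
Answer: 256/5 ≈ 51.200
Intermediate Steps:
f = -16/5 (f = (⅕)*(-16) = -16/5 ≈ -3.2000)
S(p) = 25
(S(8) - 41)*f = (25 - 41)*(-16/5) = -16*(-16/5) = 256/5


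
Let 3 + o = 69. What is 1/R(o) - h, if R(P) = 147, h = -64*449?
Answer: 4224193/147 ≈ 28736.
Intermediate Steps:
o = 66 (o = -3 + 69 = 66)
h = -28736
1/R(o) - h = 1/147 - 1*(-28736) = 1/147 + 28736 = 4224193/147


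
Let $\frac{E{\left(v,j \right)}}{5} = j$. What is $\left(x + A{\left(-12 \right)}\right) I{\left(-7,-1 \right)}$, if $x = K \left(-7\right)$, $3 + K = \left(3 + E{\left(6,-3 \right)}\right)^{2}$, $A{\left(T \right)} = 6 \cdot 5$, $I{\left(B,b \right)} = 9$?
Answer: $-8613$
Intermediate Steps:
$E{\left(v,j \right)} = 5 j$
$A{\left(T \right)} = 30$
$K = 141$ ($K = -3 + \left(3 + 5 \left(-3\right)\right)^{2} = -3 + \left(3 - 15\right)^{2} = -3 + \left(-12\right)^{2} = -3 + 144 = 141$)
$x = -987$ ($x = 141 \left(-7\right) = -987$)
$\left(x + A{\left(-12 \right)}\right) I{\left(-7,-1 \right)} = \left(-987 + 30\right) 9 = \left(-957\right) 9 = -8613$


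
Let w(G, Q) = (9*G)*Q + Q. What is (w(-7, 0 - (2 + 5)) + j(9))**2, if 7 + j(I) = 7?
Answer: 188356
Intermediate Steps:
w(G, Q) = Q + 9*G*Q (w(G, Q) = 9*G*Q + Q = Q + 9*G*Q)
j(I) = 0 (j(I) = -7 + 7 = 0)
(w(-7, 0 - (2 + 5)) + j(9))**2 = ((0 - (2 + 5))*(1 + 9*(-7)) + 0)**2 = ((0 - 1*7)*(1 - 63) + 0)**2 = ((0 - 7)*(-62) + 0)**2 = (-7*(-62) + 0)**2 = (434 + 0)**2 = 434**2 = 188356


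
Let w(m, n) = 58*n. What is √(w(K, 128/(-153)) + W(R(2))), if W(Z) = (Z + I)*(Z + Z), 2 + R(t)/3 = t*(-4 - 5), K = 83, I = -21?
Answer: 2*√6288878/51 ≈ 98.344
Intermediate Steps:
R(t) = -6 - 27*t (R(t) = -6 + 3*(t*(-4 - 5)) = -6 + 3*(t*(-9)) = -6 + 3*(-9*t) = -6 - 27*t)
W(Z) = 2*Z*(-21 + Z) (W(Z) = (Z - 21)*(Z + Z) = (-21 + Z)*(2*Z) = 2*Z*(-21 + Z))
√(w(K, 128/(-153)) + W(R(2))) = √(58*(128/(-153)) + 2*(-6 - 27*2)*(-21 + (-6 - 27*2))) = √(58*(128*(-1/153)) + 2*(-6 - 54)*(-21 + (-6 - 54))) = √(58*(-128/153) + 2*(-60)*(-21 - 60)) = √(-7424/153 + 2*(-60)*(-81)) = √(-7424/153 + 9720) = √(1479736/153) = 2*√6288878/51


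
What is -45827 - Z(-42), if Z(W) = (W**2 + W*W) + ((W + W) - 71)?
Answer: -49200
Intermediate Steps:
Z(W) = -71 + 2*W + 2*W**2 (Z(W) = (W**2 + W**2) + (2*W - 71) = 2*W**2 + (-71 + 2*W) = -71 + 2*W + 2*W**2)
-45827 - Z(-42) = -45827 - (-71 + 2*(-42) + 2*(-42)**2) = -45827 - (-71 - 84 + 2*1764) = -45827 - (-71 - 84 + 3528) = -45827 - 1*3373 = -45827 - 3373 = -49200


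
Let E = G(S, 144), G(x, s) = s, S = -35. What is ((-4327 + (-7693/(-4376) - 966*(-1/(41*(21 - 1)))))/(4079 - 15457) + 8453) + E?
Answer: 87753253766571/10206976240 ≈ 8597.4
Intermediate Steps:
E = 144
((-4327 + (-7693/(-4376) - 966*(-1/(41*(21 - 1)))))/(4079 - 15457) + 8453) + E = ((-4327 + (-7693/(-4376) - 966*(-1/(41*(21 - 1)))))/(4079 - 15457) + 8453) + 144 = ((-4327 + (-7693*(-1/4376) - 966/((-41*20))))/(-11378) + 8453) + 144 = ((-4327 + (7693/4376 - 966/(-820)))*(-1/11378) + 8453) + 144 = ((-4327 + (7693/4376 - 966*(-1/820)))*(-1/11378) + 8453) + 144 = ((-4327 + (7693/4376 + 483/410))*(-1/11378) + 8453) + 144 = ((-4327 + 2633869/897080)*(-1/11378) + 8453) + 144 = (-3879031291/897080*(-1/11378) + 8453) + 144 = (3879031291/10206976240 + 8453) + 144 = 86283449188011/10206976240 + 144 = 87753253766571/10206976240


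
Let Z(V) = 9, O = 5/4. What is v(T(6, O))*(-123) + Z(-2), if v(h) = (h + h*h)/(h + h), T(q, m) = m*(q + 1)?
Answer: -4725/8 ≈ -590.63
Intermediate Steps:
O = 5/4 (O = 5*(¼) = 5/4 ≈ 1.2500)
T(q, m) = m*(1 + q)
v(h) = (h + h²)/(2*h) (v(h) = (h + h²)/((2*h)) = (h + h²)*(1/(2*h)) = (h + h²)/(2*h))
v(T(6, O))*(-123) + Z(-2) = (½ + (5*(1 + 6)/4)/2)*(-123) + 9 = (½ + ((5/4)*7)/2)*(-123) + 9 = (½ + (½)*(35/4))*(-123) + 9 = (½ + 35/8)*(-123) + 9 = (39/8)*(-123) + 9 = -4797/8 + 9 = -4725/8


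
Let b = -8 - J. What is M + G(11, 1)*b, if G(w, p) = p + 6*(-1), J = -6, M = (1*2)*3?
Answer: 16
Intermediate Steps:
M = 6 (M = 2*3 = 6)
G(w, p) = -6 + p (G(w, p) = p - 6 = -6 + p)
b = -2 (b = -8 - 1*(-6) = -8 + 6 = -2)
M + G(11, 1)*b = 6 + (-6 + 1)*(-2) = 6 - 5*(-2) = 6 + 10 = 16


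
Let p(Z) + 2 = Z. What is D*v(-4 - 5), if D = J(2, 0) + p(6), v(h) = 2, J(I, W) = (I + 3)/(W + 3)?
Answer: 34/3 ≈ 11.333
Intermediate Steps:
J(I, W) = (3 + I)/(3 + W)
p(Z) = -2 + Z
D = 17/3 (D = (3 + 2)/(3 + 0) + (-2 + 6) = 5/3 + 4 = 17/3 ≈ 5.6667)
D*v(-4 - 5) = (17/3)*2 = 34/3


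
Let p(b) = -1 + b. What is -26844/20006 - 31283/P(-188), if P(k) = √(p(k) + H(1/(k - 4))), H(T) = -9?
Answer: -13422/10003 + 31283*I*√22/66 ≈ -1.3418 + 2223.2*I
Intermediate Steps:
P(k) = √(-10 + k) (P(k) = √((-1 + k) - 9) = √(-10 + k))
-26844/20006 - 31283/P(-188) = -26844/20006 - 31283/√(-10 - 188) = -26844*1/20006 - 31283*(-I*√22/66) = -13422/10003 - 31283*(-I*√22/66) = -13422/10003 - (-31283)*I*√22/66 = -13422/10003 + 31283*I*√22/66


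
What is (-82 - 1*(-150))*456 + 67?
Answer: 31075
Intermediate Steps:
(-82 - 1*(-150))*456 + 67 = (-82 + 150)*456 + 67 = 68*456 + 67 = 31008 + 67 = 31075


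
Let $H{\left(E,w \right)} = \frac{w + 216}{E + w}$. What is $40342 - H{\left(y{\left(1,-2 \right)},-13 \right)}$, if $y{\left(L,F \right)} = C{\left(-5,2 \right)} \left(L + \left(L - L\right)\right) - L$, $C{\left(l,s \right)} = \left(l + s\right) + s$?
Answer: $\frac{605333}{15} \approx 40356.0$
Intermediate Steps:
$C{\left(l,s \right)} = l + 2 s$
$y{\left(L,F \right)} = - 2 L$ ($y{\left(L,F \right)} = \left(-5 + 2 \cdot 2\right) \left(L + \left(L - L\right)\right) - L = \left(-5 + 4\right) \left(L + 0\right) - L = - L - L = - 2 L$)
$H{\left(E,w \right)} = \frac{216 + w}{E + w}$
$40342 - H{\left(y{\left(1,-2 \right)},-13 \right)} = 40342 - \frac{216 - 13}{\left(-2\right) 1 - 13} = 40342 - \frac{1}{-2 - 13} \cdot 203 = 40342 - \frac{1}{-15} \cdot 203 = 40342 - \left(- \frac{1}{15}\right) 203 = 40342 - - \frac{203}{15} = 40342 + \frac{203}{15} = \frac{605333}{15}$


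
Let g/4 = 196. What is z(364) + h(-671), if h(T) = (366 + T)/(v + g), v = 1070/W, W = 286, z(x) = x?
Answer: 40959893/112647 ≈ 363.61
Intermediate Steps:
g = 784 (g = 4*196 = 784)
v = 535/143 (v = 1070/286 = 1070*(1/286) = 535/143 ≈ 3.7413)
h(T) = 17446/37549 + 143*T/112647 (h(T) = (366 + T)/(535/143 + 784) = (366 + T)/(112647/143) = (366 + T)*(143/112647) = 17446/37549 + 143*T/112647)
z(364) + h(-671) = 364 + (17446/37549 + (143/112647)*(-671)) = 364 + (17446/37549 - 95953/112647) = 364 - 43615/112647 = 40959893/112647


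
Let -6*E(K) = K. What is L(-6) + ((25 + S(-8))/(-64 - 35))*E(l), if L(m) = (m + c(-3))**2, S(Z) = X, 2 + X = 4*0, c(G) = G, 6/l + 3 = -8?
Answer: 88186/1089 ≈ 80.979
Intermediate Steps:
l = -6/11 (l = 6/(-3 - 8) = 6/(-11) = 6*(-1/11) = -6/11 ≈ -0.54545)
X = -2 (X = -2 + 4*0 = -2 + 0 = -2)
S(Z) = -2
L(m) = (-3 + m)**2 (L(m) = (m - 3)**2 = (-3 + m)**2)
E(K) = -K/6
L(-6) + ((25 + S(-8))/(-64 - 35))*E(l) = (-3 - 6)**2 + ((25 - 2)/(-64 - 35))*(-1/6*(-6/11)) = (-9)**2 + (23/(-99))*(1/11) = 81 + (23*(-1/99))*(1/11) = 81 - 23/99*1/11 = 81 - 23/1089 = 88186/1089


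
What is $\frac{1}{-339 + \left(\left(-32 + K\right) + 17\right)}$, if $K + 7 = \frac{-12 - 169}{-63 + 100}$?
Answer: $- \frac{37}{13538} \approx -0.002733$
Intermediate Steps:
$K = - \frac{440}{37}$ ($K = -7 + \frac{-12 - 169}{-63 + 100} = -7 - \frac{181}{37} = - \frac{440}{37} \approx -11.892$)
$\frac{1}{-339 + \left(\left(-32 + K\right) + 17\right)} = \frac{1}{-339 + \left(\left(-32 - \frac{440}{37}\right) + 17\right)} = \frac{1}{-339 + \left(- \frac{1624}{37} + 17\right)} = \frac{1}{-339 - \frac{995}{37}} = \frac{1}{- \frac{13538}{37}} = - \frac{37}{13538}$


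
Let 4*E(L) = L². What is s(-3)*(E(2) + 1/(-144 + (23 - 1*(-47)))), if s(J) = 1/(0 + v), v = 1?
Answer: 73/74 ≈ 0.98649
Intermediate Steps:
s(J) = 1 (s(J) = 1/(0 + 1) = 1/1 = 1)
E(L) = L²/4
s(-3)*(E(2) + 1/(-144 + (23 - 1*(-47)))) = 1*((¼)*2² + 1/(-144 + (23 - 1*(-47)))) = 1*((¼)*4 + 1/(-144 + (23 + 47))) = 1*(1 + 1/(-144 + 70)) = 1*(1 + 1/(-74)) = 1*(1 - 1/74) = 1*(73/74) = 73/74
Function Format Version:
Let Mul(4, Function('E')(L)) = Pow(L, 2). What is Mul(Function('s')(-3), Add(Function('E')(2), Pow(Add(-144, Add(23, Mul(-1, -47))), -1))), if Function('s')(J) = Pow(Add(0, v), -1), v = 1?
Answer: Rational(73, 74) ≈ 0.98649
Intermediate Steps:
Function('s')(J) = 1 (Function('s')(J) = Pow(Add(0, 1), -1) = Pow(1, -1) = 1)
Function('E')(L) = Mul(Rational(1, 4), Pow(L, 2))
Mul(Function('s')(-3), Add(Function('E')(2), Pow(Add(-144, Add(23, Mul(-1, -47))), -1))) = Mul(1, Add(Mul(Rational(1, 4), Pow(2, 2)), Pow(Add(-144, Add(23, Mul(-1, -47))), -1))) = Mul(1, Add(Mul(Rational(1, 4), 4), Pow(Add(-144, Add(23, 47)), -1))) = Mul(1, Add(1, Pow(Add(-144, 70), -1))) = Mul(1, Add(1, Pow(-74, -1))) = Mul(1, Add(1, Rational(-1, 74))) = Mul(1, Rational(73, 74)) = Rational(73, 74)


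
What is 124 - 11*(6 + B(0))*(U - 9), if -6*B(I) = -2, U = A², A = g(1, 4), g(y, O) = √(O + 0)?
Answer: 1417/3 ≈ 472.33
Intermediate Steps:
g(y, O) = √O
A = 2 (A = √4 = 2)
U = 4 (U = 2² = 4)
B(I) = ⅓ (B(I) = -⅙*(-2) = ⅓)
124 - 11*(6 + B(0))*(U - 9) = 124 - 11*(6 + ⅓)*(4 - 9) = 124 - 209*(-5)/3 = 124 - 11*(-95/3) = 124 + 1045/3 = 1417/3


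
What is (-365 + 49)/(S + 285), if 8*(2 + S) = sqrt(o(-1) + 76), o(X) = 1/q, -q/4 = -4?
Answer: -91574272/82009919 + 10112*sqrt(1217)/82009919 ≈ -1.1123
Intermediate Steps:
q = 16 (q = -4*(-4) = 16)
o(X) = 1/16
S = -2 + sqrt(1217)/32 (S = -2 + sqrt(1/16 + 76)/8 = -2 + sqrt(1217/16)/8 = -2 + (sqrt(1217)/4)/8 = -2 + sqrt(1217)/32 ≈ -0.90983)
(-365 + 49)/(S + 285) = (-365 + 49)/((-2 + sqrt(1217)/32) + 285) = -316/(283 + sqrt(1217)/32)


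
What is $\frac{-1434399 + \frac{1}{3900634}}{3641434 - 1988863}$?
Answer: $- \frac{5595065508965}{6446074630014} \approx -0.86798$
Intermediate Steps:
$\frac{-1434399 + \frac{1}{3900634}}{3641434 - 1988863} = \frac{-1434399 + \frac{1}{3900634}}{1652571} = \left(- \frac{5595065508965}{3900634}\right) \frac{1}{1652571} = - \frac{5595065508965}{6446074630014}$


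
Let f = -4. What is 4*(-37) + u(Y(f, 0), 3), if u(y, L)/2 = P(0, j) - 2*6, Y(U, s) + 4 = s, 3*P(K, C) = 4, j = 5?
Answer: -508/3 ≈ -169.33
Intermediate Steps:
P(K, C) = 4/3 (P(K, C) = (⅓)*4 = 4/3)
Y(U, s) = -4 + s
u(y, L) = -64/3 (u(y, L) = 2*(4/3 - 2*6) = 2*(4/3 - 12) = 2*(-32/3) = -64/3)
4*(-37) + u(Y(f, 0), 3) = 4*(-37) - 64/3 = -148 - 64/3 = -508/3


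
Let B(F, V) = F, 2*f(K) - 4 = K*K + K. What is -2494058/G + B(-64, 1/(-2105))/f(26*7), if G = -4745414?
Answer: 20617414747/39517435085 ≈ 0.52173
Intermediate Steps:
f(K) = 2 + K/2 + K²/2 (f(K) = 2 + (K*K + K)/2 = 2 + (K² + K)/2 = 2 + (K + K²)/2 = 2 + (K/2 + K²/2) = 2 + K/2 + K²/2)
-2494058/G + B(-64, 1/(-2105))/f(26*7) = -2494058/(-4745414) - 64/(2 + (26*7)/2 + (26*7)²/2) = -2494058*(-1/4745414) - 64/(2 + (½)*182 + (½)*182²) = 1247029/2372707 - 64/(2 + 91 + (½)*33124) = 1247029/2372707 - 64/(2 + 91 + 16562) = 1247029/2372707 - 64/16655 = 20617414747/39517435085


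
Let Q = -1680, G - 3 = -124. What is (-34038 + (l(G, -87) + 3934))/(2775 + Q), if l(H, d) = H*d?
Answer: -19577/1095 ≈ -17.879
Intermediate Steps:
G = -121 (G = 3 - 124 = -121)
(-34038 + (l(G, -87) + 3934))/(2775 + Q) = (-34038 + (-121*(-87) + 3934))/(2775 - 1680) = (-34038 + (10527 + 3934))/1095 = (-34038 + 14461)*(1/1095) = -19577*1/1095 = -19577/1095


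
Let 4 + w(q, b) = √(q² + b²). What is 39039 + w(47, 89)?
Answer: 39035 + √10130 ≈ 39136.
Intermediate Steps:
w(q, b) = -4 + √(b² + q²) (w(q, b) = -4 + √(q² + b²) = -4 + √(b² + q²))
39039 + w(47, 89) = 39039 + (-4 + √(89² + 47²)) = 39039 + (-4 + √(7921 + 2209)) = 39039 + (-4 + √10130) = 39035 + √10130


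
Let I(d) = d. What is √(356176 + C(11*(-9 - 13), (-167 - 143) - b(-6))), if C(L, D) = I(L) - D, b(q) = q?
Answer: 9*√4398 ≈ 596.86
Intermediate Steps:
C(L, D) = L - D
√(356176 + C(11*(-9 - 13), (-167 - 143) - b(-6))) = √(356176 + (11*(-9 - 13) - ((-167 - 143) - 1*(-6)))) = √(356176 + (11*(-22) - (-310 + 6))) = √(356176 + (-242 - 1*(-304))) = √(356176 + (-242 + 304)) = √(356176 + 62) = √356238 = 9*√4398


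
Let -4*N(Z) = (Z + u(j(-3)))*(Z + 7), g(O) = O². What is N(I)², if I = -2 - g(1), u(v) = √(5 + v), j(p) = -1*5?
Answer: 9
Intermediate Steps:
j(p) = -5
I = -3 (I = -2 - 1*1² = -2 - 1*1 = -2 - 1 = -3)
N(Z) = -Z*(7 + Z)/4 (N(Z) = -(Z + √(5 - 5))*(Z + 7)/4 = -(Z + √0)*(7 + Z)/4 = -(Z + 0)*(7 + Z)/4 = -Z*(7 + Z)/4)
N(I)² = ((¼)*(-3)*(-7 - 1*(-3)))² = ((¼)*(-3)*(-7 + 3))² = ((¼)*(-3)*(-4))² = 3² = 9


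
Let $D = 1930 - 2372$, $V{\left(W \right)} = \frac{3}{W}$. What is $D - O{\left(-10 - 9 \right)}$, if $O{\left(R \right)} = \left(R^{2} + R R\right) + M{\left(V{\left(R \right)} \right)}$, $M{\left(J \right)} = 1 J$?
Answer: $- \frac{22113}{19} \approx -1163.8$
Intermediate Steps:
$M{\left(J \right)} = J$
$O{\left(R \right)} = 2 R^{2} + \frac{3}{R}$ ($O{\left(R \right)} = \left(R^{2} + R R\right) + \frac{3}{R} = \left(R^{2} + R^{2}\right) + \frac{3}{R} = 2 R^{2} + \frac{3}{R}$)
$D = -442$
$D - O{\left(-10 - 9 \right)} = -442 - \frac{3 + 2 \left(-10 - 9\right)^{3}}{-10 - 9} = -442 - \frac{3 + 2 \left(-19\right)^{3}}{-19} = -442 - - \frac{3 + 2 \left(-6859\right)}{19} = -442 - - \frac{3 - 13718}{19} = -442 - \left(- \frac{1}{19}\right) \left(-13715\right) = -442 - \frac{13715}{19} = - \frac{22113}{19}$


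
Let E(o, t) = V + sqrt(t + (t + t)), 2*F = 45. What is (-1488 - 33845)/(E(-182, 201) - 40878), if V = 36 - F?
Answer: 1616418/1869473 + 356*sqrt(67)/5608419 ≈ 0.86516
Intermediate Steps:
F = 45/2 (F = (1/2)*45 = 45/2 ≈ 22.500)
V = 27/2 (V = 36 - 1*45/2 = 36 - 45/2 = 27/2 ≈ 13.500)
E(o, t) = 27/2 + sqrt(3)*sqrt(t) (E(o, t) = 27/2 + sqrt(t + (t + t)) = 27/2 + sqrt(t + 2*t) = 27/2 + sqrt(3*t) = 27/2 + sqrt(3)*sqrt(t))
(-1488 - 33845)/(E(-182, 201) - 40878) = (-1488 - 33845)/((27/2 + sqrt(3)*sqrt(201)) - 40878) = -35333/((27/2 + 3*sqrt(67)) - 40878) = -35333/(-81729/2 + 3*sqrt(67))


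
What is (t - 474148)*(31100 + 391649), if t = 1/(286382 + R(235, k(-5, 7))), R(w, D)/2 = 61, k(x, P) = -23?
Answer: -57428464134046659/286504 ≈ -2.0045e+11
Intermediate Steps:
R(w, D) = 122 (R(w, D) = 2*61 = 122)
t = 1/286504 (t = 1/(286382 + 122) = 1/286504 ≈ 3.4904e-6)
(t - 474148)*(31100 + 391649) = (1/286504 - 474148)*(31100 + 391649) = -135845298591/286504*422749 = -57428464134046659/286504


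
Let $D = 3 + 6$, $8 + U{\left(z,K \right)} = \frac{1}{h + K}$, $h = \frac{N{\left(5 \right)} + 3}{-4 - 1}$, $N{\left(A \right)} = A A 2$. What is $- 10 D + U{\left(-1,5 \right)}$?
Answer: $- \frac{2749}{28} \approx -98.179$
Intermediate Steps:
$N{\left(A \right)} = 2 A^{2}$ ($N{\left(A \right)} = A^{2} \cdot 2 = 2 A^{2}$)
$h = - \frac{53}{5}$ ($h = \frac{2 \cdot 5^{2} + 3}{-4 - 1} = \frac{2 \cdot 25 + 3}{-5} = \left(50 + 3\right) \left(- \frac{1}{5}\right) = 53 \left(- \frac{1}{5}\right) = - \frac{53}{5} \approx -10.6$)
$U{\left(z,K \right)} = -8 + \frac{1}{- \frac{53}{5} + K}$
$D = 9$
$- 10 D + U{\left(-1,5 \right)} = \left(-10\right) 9 + \frac{-429 + 40 \cdot 5}{53 - 25} = -90 + \frac{-429 + 200}{53 - 25} = -90 + \frac{1}{28} \left(-229\right) = -90 - \frac{229}{28} = - \frac{2749}{28}$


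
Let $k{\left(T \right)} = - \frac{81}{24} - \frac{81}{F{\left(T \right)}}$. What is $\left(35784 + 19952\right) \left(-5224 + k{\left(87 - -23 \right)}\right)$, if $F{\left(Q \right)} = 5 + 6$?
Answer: $- \frac{3209397319}{11} \approx -2.9176 \cdot 10^{8}$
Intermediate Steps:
$F{\left(Q \right)} = 11$
$k{\left(T \right)} = - \frac{945}{88}$ ($k{\left(T \right)} = - \frac{81}{24} - \frac{81}{11} = \left(-81\right) \frac{1}{24} - \frac{81}{11} = - \frac{27}{8} - \frac{81}{11} = - \frac{945}{88}$)
$\left(35784 + 19952\right) \left(-5224 + k{\left(87 - -23 \right)}\right) = \left(35784 + 19952\right) \left(-5224 - \frac{945}{88}\right) = 55736 \left(- \frac{460657}{88}\right) = - \frac{3209397319}{11}$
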